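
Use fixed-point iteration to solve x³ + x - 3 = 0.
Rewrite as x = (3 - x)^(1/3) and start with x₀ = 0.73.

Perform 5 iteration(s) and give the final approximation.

Equation: x³ + x - 3 = 0
Fixed-point form: x = (3 - x)^(1/3)
x₀ = 0.73

x_1 = g(0.730000) = 1.314242
x_2 = g(1.314242) = 1.190141
x_3 = g(1.190141) = 1.218657
x_4 = g(1.218657) = 1.212223
x_5 = g(1.212223) = 1.213681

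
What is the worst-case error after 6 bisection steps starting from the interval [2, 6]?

Bisection error bound: |error| ≤ (b-a)/2^n
|error| ≤ (6 - 2)/2^6 = 4/2^6
|error| ≤ 0.0625000000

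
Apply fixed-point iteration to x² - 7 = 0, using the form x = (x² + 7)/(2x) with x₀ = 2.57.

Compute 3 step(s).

Equation: x² - 7 = 0
Fixed-point form: x = (x² + 7)/(2x)
x₀ = 2.57

x_1 = g(2.570000) = 2.646868
x_2 = g(2.646868) = 2.645752
x_3 = g(2.645752) = 2.645751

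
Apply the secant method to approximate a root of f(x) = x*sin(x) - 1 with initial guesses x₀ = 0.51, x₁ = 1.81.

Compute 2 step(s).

f(x) = x*sin(x) - 1
x₀ = 0.51, x₁ = 1.81

Secant formula: x_{n+1} = x_n - f(x_n)(x_n - x_{n-1})/(f(x_n) - f(x_{n-1}))

Iteration 1:
  f(0.510000) = -0.751030
  f(1.810000) = 0.758464
  x_2 = 1.810000 - 0.758464×(1.810000 - 0.510000)/(0.758464 - (-0.751030))
       = 1.156799
Iteration 2:
  f(1.810000) = 0.758464
  f(1.156799) = 0.059072
  x_3 = 1.156799 - 0.059072×(1.156799 - 1.810000)/(0.059072 - 0.758464)
       = 1.101628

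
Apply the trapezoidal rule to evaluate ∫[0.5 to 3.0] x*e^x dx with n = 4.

f(x) = x*e^x
a = 0.5, b = 3.0, n = 4
h = (b - a)/n = 0.625000

Trapezoidal rule: (h/2)[f(x₀) + 2f(x₁) + 2f(x₂) + ... + f(xₙ)]

x_0 = 0.5000, f(x_0) = 0.824361, coefficient = 1
x_1 = 1.1250, f(x_1) = 3.465244, coefficient = 2
x_2 = 1.7500, f(x_2) = 10.070555, coefficient = 2
x_3 = 2.3750, f(x_3) = 25.533656, coefficient = 2
x_4 = 3.0000, f(x_4) = 60.256611, coefficient = 1

I ≈ (0.625000/2) × 139.219881 = 43.506213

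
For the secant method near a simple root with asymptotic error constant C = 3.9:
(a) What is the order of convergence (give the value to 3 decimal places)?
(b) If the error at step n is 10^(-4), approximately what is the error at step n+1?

(a) Secant method has superlinear convergence with order φ = (1+√5)/2 ≈ 1.618.
    This means |e_{n+1}| ≈ C|e_n|^1.618.

(b) With |e_n| = 10^(-4) and C = 3.9:
    |e_{n+1}| ≈ 3.9 × (10^(-4))^1.618 = 3.9 × 10^(-6.47)

(a) ≈ 1.618 (golden ratio); (b) |e_{n+1}| ≈ 1.315e-06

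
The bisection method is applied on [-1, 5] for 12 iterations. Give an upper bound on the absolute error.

Bisection error bound: |error| ≤ (b-a)/2^n
|error| ≤ (5 - (-1))/2^12 = 6/2^12
|error| ≤ 0.0014648438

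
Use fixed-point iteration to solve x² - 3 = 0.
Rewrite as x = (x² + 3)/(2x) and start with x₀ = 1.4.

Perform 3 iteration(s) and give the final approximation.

Equation: x² - 3 = 0
Fixed-point form: x = (x² + 3)/(2x)
x₀ = 1.4

x_1 = g(1.400000) = 1.771429
x_2 = g(1.771429) = 1.732488
x_3 = g(1.732488) = 1.732051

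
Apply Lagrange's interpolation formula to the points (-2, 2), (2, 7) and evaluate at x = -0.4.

Lagrange interpolation formula:
P(x) = Σ yᵢ × Lᵢ(x)
where Lᵢ(x) = Π_{j≠i} (x - xⱼ)/(xᵢ - xⱼ)

L_0(-0.4) = (-0.4 - 2)/(-2 - 2) = 0.600000
L_1(-0.4) = (-0.4 - (-2))/(2 - (-2)) = 0.400000

P(-0.4) = 2×L_0(-0.4) + 7×L_1(-0.4)
P(-0.4) = 4.000000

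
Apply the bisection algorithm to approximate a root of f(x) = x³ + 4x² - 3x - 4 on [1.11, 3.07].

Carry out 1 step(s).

f(x) = x³ + 4x² - 3x - 4
Initial interval: [1.11, 3.07]

Iteration 1:
  c_1 = (1.110000 + 3.070000)/2 = 2.090000
  f(c_1) = f(2.090000) = 16.331729
  f(a) × f(c) < 0, new interval: [1.110000, 2.090000]

After 1 iteration(s), the approximation is c_1 = 2.090000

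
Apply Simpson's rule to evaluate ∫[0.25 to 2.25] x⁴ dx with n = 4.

f(x) = x⁴
a = 0.25, b = 2.25, n = 4
h = (b - a)/n = 0.500000

Simpson's rule: (h/3)[f(x₀) + 4f(x₁) + 2f(x₂) + ... + f(xₙ)]

x_0 = 0.2500, f(x_0) = 0.003906, coefficient = 1
x_1 = 0.7500, f(x_1) = 0.316406, coefficient = 4
x_2 = 1.2500, f(x_2) = 2.441406, coefficient = 2
x_3 = 1.7500, f(x_3) = 9.378906, coefficient = 4
x_4 = 2.2500, f(x_4) = 25.628906, coefficient = 1

I ≈ (0.500000/3) × 69.296875 = 11.549479
Exact value: 11.532812
Error: 0.016667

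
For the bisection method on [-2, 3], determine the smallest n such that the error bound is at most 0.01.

We need (b-a)/2^n ≤ 0.01
(3 - (-2))/2^n ≤ 0.01
5/2^n ≤ 0.01
2^n ≥ 500
n ≥ log₂(500) = 8.97
n ≥ 9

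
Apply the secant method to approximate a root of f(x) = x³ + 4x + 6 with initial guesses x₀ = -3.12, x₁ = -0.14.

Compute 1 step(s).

f(x) = x³ + 4x + 6
x₀ = -3.12, x₁ = -0.14

Secant formula: x_{n+1} = x_n - f(x_n)(x_n - x_{n-1})/(f(x_n) - f(x_{n-1}))

Iteration 1:
  f(-3.120000) = -36.851328
  f(-0.140000) = 5.437256
  x_2 = -0.140000 - 5.437256×(-0.140000 - (-3.120000))/(5.437256 - (-36.851328))
       = -0.523154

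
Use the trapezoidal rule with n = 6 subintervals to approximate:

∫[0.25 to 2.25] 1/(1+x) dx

f(x) = 1/(1+x)
a = 0.25, b = 2.25, n = 6
h = (b - a)/n = 0.333333

Trapezoidal rule: (h/2)[f(x₀) + 2f(x₁) + 2f(x₂) + ... + f(xₙ)]

x_0 = 0.2500, f(x_0) = 0.800000, coefficient = 1
x_1 = 0.5833, f(x_1) = 0.631579, coefficient = 2
x_2 = 0.9167, f(x_2) = 0.521739, coefficient = 2
x_3 = 1.2500, f(x_3) = 0.444444, coefficient = 2
x_4 = 1.5833, f(x_4) = 0.387097, coefficient = 2
x_5 = 1.9167, f(x_5) = 0.342857, coefficient = 2
x_6 = 2.2500, f(x_6) = 0.307692, coefficient = 1

I ≈ (0.333333/2) × 5.763125 = 0.960521
Exact value: 0.955511
Error: 0.005009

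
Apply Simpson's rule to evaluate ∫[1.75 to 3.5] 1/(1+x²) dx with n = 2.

f(x) = 1/(1+x²)
a = 1.75, b = 3.5, n = 2
h = (b - a)/n = 0.875000

Simpson's rule: (h/3)[f(x₀) + 4f(x₁) + 2f(x₂) + ... + f(xₙ)]

x_0 = 1.7500, f(x_0) = 0.246154, coefficient = 1
x_1 = 2.6250, f(x_1) = 0.126733, coefficient = 4
x_2 = 3.5000, f(x_2) = 0.075472, coefficient = 1

I ≈ (0.875000/3) × 0.828556 = 0.241662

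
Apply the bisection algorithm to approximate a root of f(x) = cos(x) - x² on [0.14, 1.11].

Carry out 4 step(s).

f(x) = cos(x) - x²
Initial interval: [0.14, 1.11]

Iteration 1:
  c_1 = (0.140000 + 1.110000)/2 = 0.625000
  f(c_1) = f(0.625000) = 0.420338
  f(a) × f(c) ≥ 0, new interval: [0.625000, 1.110000]
Iteration 2:
  c_2 = (0.625000 + 1.110000)/2 = 0.867500
  f(c_2) = f(0.867500) = -0.105821
  f(a) × f(c) < 0, new interval: [0.625000, 0.867500]
Iteration 3:
  c_3 = (0.625000 + 0.867500)/2 = 0.746250
  f(c_3) = f(0.746250) = 0.177351
  f(a) × f(c) ≥ 0, new interval: [0.746250, 0.867500]
Iteration 4:
  c_4 = (0.746250 + 0.867500)/2 = 0.806875
  f(c_4) = f(0.806875) = 0.040711
  f(a) × f(c) ≥ 0, new interval: [0.806875, 0.867500]

After 4 iteration(s), the approximation is c_4 = 0.806875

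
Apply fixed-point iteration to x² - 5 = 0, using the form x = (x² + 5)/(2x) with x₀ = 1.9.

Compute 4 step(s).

Equation: x² - 5 = 0
Fixed-point form: x = (x² + 5)/(2x)
x₀ = 1.9

x_1 = g(1.900000) = 2.265789
x_2 = g(2.265789) = 2.236263
x_3 = g(2.236263) = 2.236068
x_4 = g(2.236068) = 2.236068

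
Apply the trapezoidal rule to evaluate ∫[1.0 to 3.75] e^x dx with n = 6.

f(x) = e^x
a = 1.0, b = 3.75, n = 6
h = (b - a)/n = 0.458333

Trapezoidal rule: (h/2)[f(x₀) + 2f(x₁) + 2f(x₂) + ... + f(xₙ)]

x_0 = 1.0000, f(x_0) = 2.718282, coefficient = 1
x_1 = 1.4583, f(x_1) = 4.298789, coefficient = 2
x_2 = 1.9167, f(x_2) = 6.798260, coefficient = 2
x_3 = 2.3750, f(x_3) = 10.751013, coefficient = 2
x_4 = 2.8333, f(x_4) = 17.002040, coefficient = 2
x_5 = 3.2917, f(x_5) = 26.887639, coefficient = 2
x_6 = 3.7500, f(x_6) = 42.521082, coefficient = 1

I ≈ (0.458333/2) × 176.714846 = 40.497152
Exact value: 39.802800
Error: 0.694352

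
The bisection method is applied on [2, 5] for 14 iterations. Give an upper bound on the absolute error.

Bisection error bound: |error| ≤ (b-a)/2^n
|error| ≤ (5 - 2)/2^14 = 3/2^14
|error| ≤ 0.0001831055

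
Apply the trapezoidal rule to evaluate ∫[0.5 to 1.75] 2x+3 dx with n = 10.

f(x) = 2x+3
a = 0.5, b = 1.75, n = 10
h = (b - a)/n = 0.125000

Trapezoidal rule: (h/2)[f(x₀) + 2f(x₁) + 2f(x₂) + ... + f(xₙ)]

x_0 = 0.5000, f(x_0) = 4.000000, coefficient = 1
x_1 = 0.6250, f(x_1) = 4.250000, coefficient = 2
x_2 = 0.7500, f(x_2) = 4.500000, coefficient = 2
x_3 = 0.8750, f(x_3) = 4.750000, coefficient = 2
x_4 = 1.0000, f(x_4) = 5.000000, coefficient = 2
x_5 = 1.1250, f(x_5) = 5.250000, coefficient = 2
x_6 = 1.2500, f(x_6) = 5.500000, coefficient = 2
x_7 = 1.3750, f(x_7) = 5.750000, coefficient = 2
x_8 = 1.5000, f(x_8) = 6.000000, coefficient = 2
x_9 = 1.6250, f(x_9) = 6.250000, coefficient = 2
x_10 = 1.7500, f(x_10) = 6.500000, coefficient = 1

I ≈ (0.125000/2) × 105.000000 = 6.562500
Exact value: 6.562500
Error: 0.000000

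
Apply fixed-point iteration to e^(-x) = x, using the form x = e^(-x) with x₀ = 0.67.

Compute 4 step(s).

Equation: e^(-x) = x
Fixed-point form: x = e^(-x)
x₀ = 0.67

x_1 = g(0.670000) = 0.511709
x_2 = g(0.511709) = 0.599470
x_3 = g(0.599470) = 0.549102
x_4 = g(0.549102) = 0.577468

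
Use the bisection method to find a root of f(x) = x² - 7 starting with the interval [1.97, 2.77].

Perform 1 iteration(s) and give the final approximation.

f(x) = x² - 7
Initial interval: [1.97, 2.77]

Iteration 1:
  c_1 = (1.970000 + 2.770000)/2 = 2.370000
  f(c_1) = f(2.370000) = -1.383100
  f(a) × f(c) ≥ 0, new interval: [2.370000, 2.770000]

After 1 iteration(s), the approximation is c_1 = 2.370000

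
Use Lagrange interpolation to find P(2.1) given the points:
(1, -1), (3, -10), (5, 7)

Lagrange interpolation formula:
P(x) = Σ yᵢ × Lᵢ(x)
where Lᵢ(x) = Π_{j≠i} (x - xⱼ)/(xᵢ - xⱼ)

L_0(2.1) = (2.1 - 3)/(1 - 3) × (2.1 - 5)/(1 - 5) = 0.326250
L_1(2.1) = (2.1 - 1)/(3 - 1) × (2.1 - 5)/(3 - 5) = 0.797500
L_2(2.1) = (2.1 - 1)/(5 - 1) × (2.1 - 3)/(5 - 3) = -0.123750

P(2.1) = (-1)×L_0(2.1) + (-10)×L_1(2.1) + 7×L_2(2.1)
P(2.1) = -9.167500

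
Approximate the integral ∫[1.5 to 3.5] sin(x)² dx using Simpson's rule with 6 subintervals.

f(x) = sin(x)²
a = 1.5, b = 3.5, n = 6
h = (b - a)/n = 0.333333

Simpson's rule: (h/3)[f(x₀) + 4f(x₁) + 2f(x₂) + ... + f(xₙ)]

x_0 = 1.5000, f(x_0) = 0.994996, coefficient = 1
x_1 = 1.8333, f(x_1) = 0.932643, coefficient = 4
x_2 = 2.1667, f(x_2) = 0.685022, coefficient = 2
x_3 = 2.5000, f(x_3) = 0.358169, coefficient = 4
x_4 = 2.8333, f(x_4) = 0.092052, coefficient = 2
x_5 = 3.1667, f(x_5) = 0.000629, coefficient = 4
x_6 = 3.5000, f(x_6) = 0.123049, coefficient = 1

I ≈ (0.333333/3) × 7.837956 = 0.870884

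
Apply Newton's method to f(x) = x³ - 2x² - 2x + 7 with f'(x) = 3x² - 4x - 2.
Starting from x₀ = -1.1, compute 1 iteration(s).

f(x) = x³ - 2x² - 2x + 7
f'(x) = 3x² - 4x - 2
x₀ = -1.1

Newton-Raphson formula: x_{n+1} = x_n - f(x_n)/f'(x_n)

Iteration 1:
  f(-1.100000) = 5.449000
  f'(-1.100000) = 6.030000
  x_1 = -1.100000 - 5.449000/6.030000 = -2.003648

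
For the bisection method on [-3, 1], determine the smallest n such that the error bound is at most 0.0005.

We need (b-a)/2^n ≤ 0.0005
(1 - (-3))/2^n ≤ 0.0005
4/2^n ≤ 0.0005
2^n ≥ 8000
n ≥ log₂(8000) = 12.97
n ≥ 13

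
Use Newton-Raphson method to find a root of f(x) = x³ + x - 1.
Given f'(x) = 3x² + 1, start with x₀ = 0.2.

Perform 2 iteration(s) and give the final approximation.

f(x) = x³ + x - 1
f'(x) = 3x² + 1
x₀ = 0.2

Newton-Raphson formula: x_{n+1} = x_n - f(x_n)/f'(x_n)

Iteration 1:
  f(0.200000) = -0.792000
  f'(0.200000) = 1.120000
  x_1 = 0.200000 - (-0.792000)/1.120000 = 0.907143
Iteration 2:
  f(0.907143) = 0.653638
  f'(0.907143) = 3.468724
  x_2 = 0.907143 - 0.653638/3.468724 = 0.718705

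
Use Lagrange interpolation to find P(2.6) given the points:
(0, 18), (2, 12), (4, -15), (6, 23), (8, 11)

Lagrange interpolation formula:
P(x) = Σ yᵢ × Lᵢ(x)
where Lᵢ(x) = Π_{j≠i} (x - xⱼ)/(xᵢ - xⱼ)

L_0(2.6) = (2.6 - 2)/(0 - 2) × (2.6 - 4)/(0 - 4) × (2.6 - 6)/(0 - 6) × (2.6 - 8)/(0 - 8) = -0.040163
L_1(2.6) = (2.6 - 0)/(2 - 0) × (2.6 - 4)/(2 - 4) × (2.6 - 6)/(2 - 6) × (2.6 - 8)/(2 - 8) = 0.696150
L_2(2.6) = (2.6 - 0)/(4 - 0) × (2.6 - 2)/(4 - 2) × (2.6 - 6)/(4 - 6) × (2.6 - 8)/(4 - 8) = 0.447525
L_3(2.6) = (2.6 - 0)/(6 - 0) × (2.6 - 2)/(6 - 2) × (2.6 - 4)/(6 - 4) × (2.6 - 8)/(6 - 8) = -0.122850
L_4(2.6) = (2.6 - 0)/(8 - 0) × (2.6 - 2)/(8 - 2) × (2.6 - 4)/(8 - 4) × (2.6 - 6)/(8 - 6) = 0.019338

P(2.6) = 18×L_0(2.6) + 12×L_1(2.6) + (-15)×L_2(2.6) + 23×L_3(2.6) + 11×L_4(2.6)
P(2.6) = -1.694838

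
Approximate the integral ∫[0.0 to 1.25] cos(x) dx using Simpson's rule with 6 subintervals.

f(x) = cos(x)
a = 0.0, b = 1.25, n = 6
h = (b - a)/n = 0.208333

Simpson's rule: (h/3)[f(x₀) + 4f(x₁) + 2f(x₂) + ... + f(xₙ)]

x_0 = 0.0000, f(x_0) = 1.000000, coefficient = 1
x_1 = 0.2083, f(x_1) = 0.978377, coefficient = 4
x_2 = 0.4167, f(x_2) = 0.914443, coefficient = 2
x_3 = 0.6250, f(x_3) = 0.810963, coefficient = 4
x_4 = 0.8333, f(x_4) = 0.672412, coefficient = 2
x_5 = 1.0417, f(x_5) = 0.504782, coefficient = 4
x_6 = 1.2500, f(x_6) = 0.315322, coefficient = 1

I ≈ (0.208333/3) × 13.665522 = 0.948995
Exact value: 0.948985
Error: 0.000010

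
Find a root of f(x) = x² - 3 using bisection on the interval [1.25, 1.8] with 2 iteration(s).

f(x) = x² - 3
Initial interval: [1.25, 1.8]

Iteration 1:
  c_1 = (1.250000 + 1.800000)/2 = 1.525000
  f(c_1) = f(1.525000) = -0.674375
  f(a) × f(c) ≥ 0, new interval: [1.525000, 1.800000]
Iteration 2:
  c_2 = (1.525000 + 1.800000)/2 = 1.662500
  f(c_2) = f(1.662500) = -0.236094
  f(a) × f(c) ≥ 0, new interval: [1.662500, 1.800000]

After 2 iteration(s), the approximation is c_2 = 1.662500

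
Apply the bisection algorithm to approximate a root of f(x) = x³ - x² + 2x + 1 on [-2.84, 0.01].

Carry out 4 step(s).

f(x) = x³ - x² + 2x + 1
Initial interval: [-2.84, 0.01]

Iteration 1:
  c_1 = (-2.840000 + 0.010000)/2 = -1.415000
  f(c_1) = f(-1.415000) = -6.665373
  f(a) × f(c) ≥ 0, new interval: [-1.415000, 0.010000]
Iteration 2:
  c_2 = (-1.415000 + 0.010000)/2 = -0.702500
  f(c_2) = f(-0.702500) = -1.245194
  f(a) × f(c) ≥ 0, new interval: [-0.702500, 0.010000]
Iteration 3:
  c_3 = (-0.702500 + 0.010000)/2 = -0.346250
  f(c_3) = f(-0.346250) = 0.146099
  f(a) × f(c) < 0, new interval: [-0.702500, -0.346250]
Iteration 4:
  c_4 = (-0.702500 + (-0.346250))/2 = -0.524375
  f(c_4) = f(-0.524375) = -0.467906
  f(a) × f(c) ≥ 0, new interval: [-0.524375, -0.346250]

After 4 iteration(s), the approximation is c_4 = -0.524375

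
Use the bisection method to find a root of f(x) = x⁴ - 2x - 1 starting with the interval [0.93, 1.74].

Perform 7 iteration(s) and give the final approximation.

f(x) = x⁴ - 2x - 1
Initial interval: [0.93, 1.74]

Iteration 1:
  c_1 = (0.930000 + 1.740000)/2 = 1.335000
  f(c_1) = f(1.335000) = -0.493674
  f(a) × f(c) ≥ 0, new interval: [1.335000, 1.740000]
Iteration 2:
  c_2 = (1.335000 + 1.740000)/2 = 1.537500
  f(c_2) = f(1.537500) = 1.513053
  f(a) × f(c) < 0, new interval: [1.335000, 1.537500]
Iteration 3:
  c_3 = (1.335000 + 1.537500)/2 = 1.436250
  f(c_3) = f(1.436250) = 0.382702
  f(a) × f(c) < 0, new interval: [1.335000, 1.436250]
Iteration 4:
  c_4 = (1.335000 + 1.436250)/2 = 1.385625
  f(c_4) = f(1.385625) = -0.085016
  f(a) × f(c) ≥ 0, new interval: [1.385625, 1.436250]
Iteration 5:
  c_5 = (1.385625 + 1.436250)/2 = 1.410938
  f(c_5) = f(1.410938) = 0.141189
  f(a) × f(c) < 0, new interval: [1.385625, 1.410938]
Iteration 6:
  c_6 = (1.385625 + 1.410938)/2 = 1.398281
  f(c_6) = f(1.398281) = 0.026207
  f(a) × f(c) < 0, new interval: [1.385625, 1.398281]
Iteration 7:
  c_7 = (1.385625 + 1.398281)/2 = 1.391953
  f(c_7) = f(1.391953) = -0.029870
  f(a) × f(c) ≥ 0, new interval: [1.391953, 1.398281]

After 7 iteration(s), the approximation is c_7 = 1.391953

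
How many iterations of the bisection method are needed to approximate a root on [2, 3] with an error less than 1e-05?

We need (b-a)/2^n ≤ 1e-05
(3 - 2)/2^n ≤ 1e-05
1/2^n ≤ 1e-05
2^n ≥ 100000
n ≥ log₂(100000) = 16.61
n ≥ 17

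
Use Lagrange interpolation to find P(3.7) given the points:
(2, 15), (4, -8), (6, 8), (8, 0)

Lagrange interpolation formula:
P(x) = Σ yᵢ × Lᵢ(x)
where Lᵢ(x) = Π_{j≠i} (x - xⱼ)/(xᵢ - xⱼ)

L_0(3.7) = (3.7 - 4)/(2 - 4) × (3.7 - 6)/(2 - 6) × (3.7 - 8)/(2 - 8) = 0.061812
L_1(3.7) = (3.7 - 2)/(4 - 2) × (3.7 - 6)/(4 - 6) × (3.7 - 8)/(4 - 8) = 1.050812
L_2(3.7) = (3.7 - 2)/(6 - 2) × (3.7 - 4)/(6 - 4) × (3.7 - 8)/(6 - 8) = -0.137062
L_3(3.7) = (3.7 - 2)/(8 - 2) × (3.7 - 4)/(8 - 4) × (3.7 - 6)/(8 - 6) = 0.024437

P(3.7) = 15×L_0(3.7) + (-8)×L_1(3.7) + 8×L_2(3.7) + 0×L_3(3.7)
P(3.7) = -8.575812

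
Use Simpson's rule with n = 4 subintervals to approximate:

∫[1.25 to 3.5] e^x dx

f(x) = e^x
a = 1.25, b = 3.5, n = 4
h = (b - a)/n = 0.562500

Simpson's rule: (h/3)[f(x₀) + 4f(x₁) + 2f(x₂) + ... + f(xₙ)]

x_0 = 1.2500, f(x_0) = 3.490343, coefficient = 1
x_1 = 1.8125, f(x_1) = 6.125743, coefficient = 4
x_2 = 2.3750, f(x_2) = 10.751013, coefficient = 2
x_3 = 2.9375, f(x_3) = 18.868616, coefficient = 4
x_4 = 3.5000, f(x_4) = 33.115452, coefficient = 1

I ≈ (0.562500/3) × 158.085255 = 29.640985
Exact value: 29.625109
Error: 0.015876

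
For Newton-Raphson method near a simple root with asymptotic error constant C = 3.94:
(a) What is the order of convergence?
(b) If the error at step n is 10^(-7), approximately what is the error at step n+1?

(a) Newton-Raphson has quadratic (order 2) convergence near simple roots.
    This means |e_{n+1}| ≈ C|e_n|².

(b) With |e_n| = 10^(-7) and C = 3.94:
    |e_{n+1}| ≈ 3.94 × (10^(-7))² = 3.94 × 10^(-14)

(a) 2 (quadratic); (b) |e_{n+1}| ≈ 3.940e-14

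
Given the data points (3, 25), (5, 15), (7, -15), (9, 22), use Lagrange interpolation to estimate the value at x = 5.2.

Lagrange interpolation formula:
P(x) = Σ yᵢ × Lᵢ(x)
where Lᵢ(x) = Π_{j≠i} (x - xⱼ)/(xᵢ - xⱼ)

L_0(5.2) = (5.2 - 5)/(3 - 5) × (5.2 - 7)/(3 - 7) × (5.2 - 9)/(3 - 9) = -0.028500
L_1(5.2) = (5.2 - 3)/(5 - 3) × (5.2 - 7)/(5 - 7) × (5.2 - 9)/(5 - 9) = 0.940500
L_2(5.2) = (5.2 - 3)/(7 - 3) × (5.2 - 5)/(7 - 5) × (5.2 - 9)/(7 - 9) = 0.104500
L_3(5.2) = (5.2 - 3)/(9 - 3) × (5.2 - 5)/(9 - 5) × (5.2 - 7)/(9 - 7) = -0.016500

P(5.2) = 25×L_0(5.2) + 15×L_1(5.2) + (-15)×L_2(5.2) + 22×L_3(5.2)
P(5.2) = 11.464500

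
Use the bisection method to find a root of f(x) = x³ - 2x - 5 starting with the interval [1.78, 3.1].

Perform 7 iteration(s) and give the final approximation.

f(x) = x³ - 2x - 5
Initial interval: [1.78, 3.1]

Iteration 1:
  c_1 = (1.780000 + 3.100000)/2 = 2.440000
  f(c_1) = f(2.440000) = 4.646784
  f(a) × f(c) < 0, new interval: [1.780000, 2.440000]
Iteration 2:
  c_2 = (1.780000 + 2.440000)/2 = 2.110000
  f(c_2) = f(2.110000) = 0.173931
  f(a) × f(c) < 0, new interval: [1.780000, 2.110000]
Iteration 3:
  c_3 = (1.780000 + 2.110000)/2 = 1.945000
  f(c_3) = f(1.945000) = -1.532016
  f(a) × f(c) ≥ 0, new interval: [1.945000, 2.110000]
Iteration 4:
  c_4 = (1.945000 + 2.110000)/2 = 2.027500
  f(c_4) = f(2.027500) = -0.720442
  f(a) × f(c) ≥ 0, new interval: [2.027500, 2.110000]
Iteration 5:
  c_5 = (2.027500 + 2.110000)/2 = 2.068750
  f(c_5) = f(2.068750) = -0.283816
  f(a) × f(c) ≥ 0, new interval: [2.068750, 2.110000]
Iteration 6:
  c_6 = (2.068750 + 2.110000)/2 = 2.089375
  f(c_6) = f(2.089375) = -0.057609
  f(a) × f(c) ≥ 0, new interval: [2.089375, 2.110000]
Iteration 7:
  c_7 = (2.089375 + 2.110000)/2 = 2.099687
  f(c_7) = f(2.099687) = 0.057491
  f(a) × f(c) < 0, new interval: [2.089375, 2.099687]

After 7 iteration(s), the approximation is c_7 = 2.099687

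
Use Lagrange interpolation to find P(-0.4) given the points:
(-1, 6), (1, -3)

Lagrange interpolation formula:
P(x) = Σ yᵢ × Lᵢ(x)
where Lᵢ(x) = Π_{j≠i} (x - xⱼ)/(xᵢ - xⱼ)

L_0(-0.4) = (-0.4 - 1)/(-1 - 1) = 0.700000
L_1(-0.4) = (-0.4 - (-1))/(1 - (-1)) = 0.300000

P(-0.4) = 6×L_0(-0.4) + (-3)×L_1(-0.4)
P(-0.4) = 3.300000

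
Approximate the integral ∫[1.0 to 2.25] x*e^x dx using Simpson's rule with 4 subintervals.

f(x) = x*e^x
a = 1.0, b = 2.25, n = 4
h = (b - a)/n = 0.312500

Simpson's rule: (h/3)[f(x₀) + 4f(x₁) + 2f(x₂) + ... + f(xₙ)]

x_0 = 1.0000, f(x_0) = 2.718282, coefficient = 1
x_1 = 1.3125, f(x_1) = 4.876529, coefficient = 4
x_2 = 1.6250, f(x_2) = 8.252431, coefficient = 2
x_3 = 1.9375, f(x_3) = 13.448916, coefficient = 4
x_4 = 2.2500, f(x_4) = 21.347406, coefficient = 1

I ≈ (0.312500/3) × 113.872328 = 11.861701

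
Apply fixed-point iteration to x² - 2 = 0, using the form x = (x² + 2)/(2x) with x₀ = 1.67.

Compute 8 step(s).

Equation: x² - 2 = 0
Fixed-point form: x = (x² + 2)/(2x)
x₀ = 1.67

x_1 = g(1.670000) = 1.433802
x_2 = g(1.433802) = 1.414347
x_3 = g(1.414347) = 1.414214
x_4 = g(1.414214) = 1.414214
x_5 = g(1.414214) = 1.414214
x_6 = g(1.414214) = 1.414214
x_7 = g(1.414214) = 1.414214
x_8 = g(1.414214) = 1.414214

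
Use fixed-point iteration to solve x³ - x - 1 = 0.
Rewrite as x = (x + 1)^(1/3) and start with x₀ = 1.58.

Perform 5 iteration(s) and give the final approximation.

Equation: x³ - x - 1 = 0
Fixed-point form: x = (x + 1)^(1/3)
x₀ = 1.58

x_1 = g(1.580000) = 1.371534
x_2 = g(1.371534) = 1.333551
x_3 = g(1.333551) = 1.326394
x_4 = g(1.326394) = 1.325036
x_5 = g(1.325036) = 1.324778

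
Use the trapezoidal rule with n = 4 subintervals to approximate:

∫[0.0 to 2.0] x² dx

f(x) = x²
a = 0.0, b = 2.0, n = 4
h = (b - a)/n = 0.500000

Trapezoidal rule: (h/2)[f(x₀) + 2f(x₁) + 2f(x₂) + ... + f(xₙ)]

x_0 = 0.0000, f(x_0) = 0.000000, coefficient = 1
x_1 = 0.5000, f(x_1) = 0.250000, coefficient = 2
x_2 = 1.0000, f(x_2) = 1.000000, coefficient = 2
x_3 = 1.5000, f(x_3) = 2.250000, coefficient = 2
x_4 = 2.0000, f(x_4) = 4.000000, coefficient = 1

I ≈ (0.500000/2) × 11.000000 = 2.750000
Exact value: 2.666667
Error: 0.083333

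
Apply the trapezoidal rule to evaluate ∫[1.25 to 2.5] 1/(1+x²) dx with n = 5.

f(x) = 1/(1+x²)
a = 1.25, b = 2.5, n = 5
h = (b - a)/n = 0.250000

Trapezoidal rule: (h/2)[f(x₀) + 2f(x₁) + 2f(x₂) + ... + f(xₙ)]

x_0 = 1.2500, f(x_0) = 0.390244, coefficient = 1
x_1 = 1.5000, f(x_1) = 0.307692, coefficient = 2
x_2 = 1.7500, f(x_2) = 0.246154, coefficient = 2
x_3 = 2.0000, f(x_3) = 0.200000, coefficient = 2
x_4 = 2.2500, f(x_4) = 0.164948, coefficient = 2
x_5 = 2.5000, f(x_5) = 0.137931, coefficient = 1

I ≈ (0.250000/2) × 2.365764 = 0.295721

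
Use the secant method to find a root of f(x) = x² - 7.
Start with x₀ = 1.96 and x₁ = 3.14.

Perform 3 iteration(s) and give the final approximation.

f(x) = x² - 7
x₀ = 1.96, x₁ = 3.14

Secant formula: x_{n+1} = x_n - f(x_n)(x_n - x_{n-1})/(f(x_n) - f(x_{n-1}))

Iteration 1:
  f(1.960000) = -3.158400
  f(3.140000) = 2.859600
  x_2 = 3.140000 - 2.859600×(3.140000 - 1.960000)/(2.859600 - (-3.158400))
       = 2.579294
Iteration 2:
  f(3.140000) = 2.859600
  f(2.579294) = -0.347242
  x_3 = 2.579294 - (-0.347242)×(2.579294 - 3.140000)/(-0.347242 - 2.859600)
       = 2.640008
Iteration 3:
  f(2.579294) = -0.347242
  f(2.640008) = -0.030357
  x_4 = 2.640008 - (-0.030357)×(2.640008 - 2.579294)/(-0.030357 - (-0.347242))
       = 2.645824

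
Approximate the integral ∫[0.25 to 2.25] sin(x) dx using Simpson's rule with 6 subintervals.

f(x) = sin(x)
a = 0.25, b = 2.25, n = 6
h = (b - a)/n = 0.333333

Simpson's rule: (h/3)[f(x₀) + 4f(x₁) + 2f(x₂) + ... + f(xₙ)]

x_0 = 0.2500, f(x_0) = 0.247404, coefficient = 1
x_1 = 0.5833, f(x_1) = 0.550809, coefficient = 4
x_2 = 0.9167, f(x_2) = 0.793578, coefficient = 2
x_3 = 1.2500, f(x_3) = 0.948985, coefficient = 4
x_4 = 1.5833, f(x_4) = 0.999921, coefficient = 2
x_5 = 1.9167, f(x_5) = 0.940781, coefficient = 4
x_6 = 2.2500, f(x_6) = 0.778073, coefficient = 1

I ≈ (0.333333/3) × 14.374773 = 1.597197
Exact value: 1.597086
Error: 0.000111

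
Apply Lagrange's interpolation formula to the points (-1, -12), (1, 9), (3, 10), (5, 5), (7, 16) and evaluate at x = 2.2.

Lagrange interpolation formula:
P(x) = Σ yᵢ × Lᵢ(x)
where Lᵢ(x) = Π_{j≠i} (x - xⱼ)/(xᵢ - xⱼ)

L_0(2.2) = (2.2 - 1)/(-1 - 1) × (2.2 - 3)/(-1 - 3) × (2.2 - 5)/(-1 - 5) × (2.2 - 7)/(-1 - 7) = -0.033600
L_1(2.2) = (2.2 - (-1))/(1 - (-1)) × (2.2 - 3)/(1 - 3) × (2.2 - 5)/(1 - 5) × (2.2 - 7)/(1 - 7) = 0.358400
L_2(2.2) = (2.2 - (-1))/(3 - (-1)) × (2.2 - 1)/(3 - 1) × (2.2 - 5)/(3 - 5) × (2.2 - 7)/(3 - 7) = 0.806400
L_3(2.2) = (2.2 - (-1))/(5 - (-1)) × (2.2 - 1)/(5 - 1) × (2.2 - 3)/(5 - 3) × (2.2 - 7)/(5 - 7) = -0.153600
L_4(2.2) = (2.2 - (-1))/(7 - (-1)) × (2.2 - 1)/(7 - 1) × (2.2 - 3)/(7 - 3) × (2.2 - 5)/(7 - 5) = 0.022400

P(2.2) = (-12)×L_0(2.2) + 9×L_1(2.2) + 10×L_2(2.2) + 5×L_3(2.2) + 16×L_4(2.2)
P(2.2) = 11.283200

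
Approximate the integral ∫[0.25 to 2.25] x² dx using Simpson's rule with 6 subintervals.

f(x) = x²
a = 0.25, b = 2.25, n = 6
h = (b - a)/n = 0.333333

Simpson's rule: (h/3)[f(x₀) + 4f(x₁) + 2f(x₂) + ... + f(xₙ)]

x_0 = 0.2500, f(x_0) = 0.062500, coefficient = 1
x_1 = 0.5833, f(x_1) = 0.340278, coefficient = 4
x_2 = 0.9167, f(x_2) = 0.840278, coefficient = 2
x_3 = 1.2500, f(x_3) = 1.562500, coefficient = 4
x_4 = 1.5833, f(x_4) = 2.506944, coefficient = 2
x_5 = 1.9167, f(x_5) = 3.673611, coefficient = 4
x_6 = 2.2500, f(x_6) = 5.062500, coefficient = 1

I ≈ (0.333333/3) × 34.125000 = 3.791667
Exact value: 3.791667
Error: 0.000000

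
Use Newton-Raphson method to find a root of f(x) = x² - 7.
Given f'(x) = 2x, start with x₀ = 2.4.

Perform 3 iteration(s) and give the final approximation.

f(x) = x² - 7
f'(x) = 2x
x₀ = 2.4

Newton-Raphson formula: x_{n+1} = x_n - f(x_n)/f'(x_n)

Iteration 1:
  f(2.400000) = -1.240000
  f'(2.400000) = 4.800000
  x_1 = 2.400000 - (-1.240000)/4.800000 = 2.658333
Iteration 2:
  f(2.658333) = 0.066736
  f'(2.658333) = 5.316667
  x_2 = 2.658333 - 0.066736/5.316667 = 2.645781
Iteration 3:
  f(2.645781) = 0.000158
  f'(2.645781) = 5.291562
  x_3 = 2.645781 - 0.000158/5.291562 = 2.645751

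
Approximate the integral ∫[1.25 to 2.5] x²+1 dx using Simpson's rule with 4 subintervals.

f(x) = x²+1
a = 1.25, b = 2.5, n = 4
h = (b - a)/n = 0.312500

Simpson's rule: (h/3)[f(x₀) + 4f(x₁) + 2f(x₂) + ... + f(xₙ)]

x_0 = 1.2500, f(x_0) = 2.562500, coefficient = 1
x_1 = 1.5625, f(x_1) = 3.441406, coefficient = 4
x_2 = 1.8750, f(x_2) = 4.515625, coefficient = 2
x_3 = 2.1875, f(x_3) = 5.785156, coefficient = 4
x_4 = 2.5000, f(x_4) = 7.250000, coefficient = 1

I ≈ (0.312500/3) × 55.750000 = 5.807292
Exact value: 5.807292
Error: 0.000000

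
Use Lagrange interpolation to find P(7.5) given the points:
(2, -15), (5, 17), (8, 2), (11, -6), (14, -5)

Lagrange interpolation formula:
P(x) = Σ yᵢ × Lᵢ(x)
where Lᵢ(x) = Π_{j≠i} (x - xⱼ)/(xᵢ - xⱼ)

L_0(7.5) = (7.5 - 5)/(2 - 5) × (7.5 - 8)/(2 - 8) × (7.5 - 11)/(2 - 11) × (7.5 - 14)/(2 - 14) = -0.014628
L_1(7.5) = (7.5 - 2)/(5 - 2) × (7.5 - 8)/(5 - 8) × (7.5 - 11)/(5 - 11) × (7.5 - 14)/(5 - 14) = 0.128729
L_2(7.5) = (7.5 - 2)/(8 - 2) × (7.5 - 5)/(8 - 5) × (7.5 - 11)/(8 - 11) × (7.5 - 14)/(8 - 14) = 0.965471
L_3(7.5) = (7.5 - 2)/(11 - 2) × (7.5 - 5)/(11 - 5) × (7.5 - 8)/(11 - 8) × (7.5 - 14)/(11 - 14) = -0.091950
L_4(7.5) = (7.5 - 2)/(14 - 2) × (7.5 - 5)/(14 - 5) × (7.5 - 8)/(14 - 8) × (7.5 - 11)/(14 - 11) = 0.012378

P(7.5) = (-15)×L_0(7.5) + 17×L_1(7.5) + 2×L_2(7.5) + (-6)×L_3(7.5) + (-5)×L_4(7.5)
P(7.5) = 4.828575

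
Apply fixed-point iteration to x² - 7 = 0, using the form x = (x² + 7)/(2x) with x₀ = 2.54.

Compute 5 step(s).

Equation: x² - 7 = 0
Fixed-point form: x = (x² + 7)/(2x)
x₀ = 2.54

x_1 = g(2.540000) = 2.647953
x_2 = g(2.647953) = 2.645752
x_3 = g(2.645752) = 2.645751
x_4 = g(2.645751) = 2.645751
x_5 = g(2.645751) = 2.645751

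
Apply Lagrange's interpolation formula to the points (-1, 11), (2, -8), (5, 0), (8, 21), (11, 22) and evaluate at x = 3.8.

Lagrange interpolation formula:
P(x) = Σ yᵢ × Lᵢ(x)
where Lᵢ(x) = Π_{j≠i} (x - xⱼ)/(xᵢ - xⱼ)

L_0(3.8) = (3.8 - 2)/(-1 - 2) × (3.8 - 5)/(-1 - 5) × (3.8 - 8)/(-1 - 8) × (3.8 - 11)/(-1 - 11) = -0.033600
L_1(3.8) = (3.8 - (-1))/(2 - (-1)) × (3.8 - 5)/(2 - 5) × (3.8 - 8)/(2 - 8) × (3.8 - 11)/(2 - 11) = 0.358400
L_2(3.8) = (3.8 - (-1))/(5 - (-1)) × (3.8 - 2)/(5 - 2) × (3.8 - 8)/(5 - 8) × (3.8 - 11)/(5 - 11) = 0.806400
L_3(3.8) = (3.8 - (-1))/(8 - (-1)) × (3.8 - 2)/(8 - 2) × (3.8 - 5)/(8 - 5) × (3.8 - 11)/(8 - 11) = -0.153600
L_4(3.8) = (3.8 - (-1))/(11 - (-1)) × (3.8 - 2)/(11 - 2) × (3.8 - 5)/(11 - 5) × (3.8 - 8)/(11 - 8) = 0.022400

P(3.8) = 11×L_0(3.8) + (-8)×L_1(3.8) + 0×L_2(3.8) + 21×L_3(3.8) + 22×L_4(3.8)
P(3.8) = -5.969600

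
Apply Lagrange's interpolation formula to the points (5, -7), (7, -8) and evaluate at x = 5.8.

Lagrange interpolation formula:
P(x) = Σ yᵢ × Lᵢ(x)
where Lᵢ(x) = Π_{j≠i} (x - xⱼ)/(xᵢ - xⱼ)

L_0(5.8) = (5.8 - 7)/(5 - 7) = 0.600000
L_1(5.8) = (5.8 - 5)/(7 - 5) = 0.400000

P(5.8) = (-7)×L_0(5.8) + (-8)×L_1(5.8)
P(5.8) = -7.400000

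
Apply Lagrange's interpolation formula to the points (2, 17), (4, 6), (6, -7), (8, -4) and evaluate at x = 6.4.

Lagrange interpolation formula:
P(x) = Σ yᵢ × Lᵢ(x)
where Lᵢ(x) = Π_{j≠i} (x - xⱼ)/(xᵢ - xⱼ)

L_0(6.4) = (6.4 - 4)/(2 - 4) × (6.4 - 6)/(2 - 6) × (6.4 - 8)/(2 - 8) = 0.032000
L_1(6.4) = (6.4 - 2)/(4 - 2) × (6.4 - 6)/(4 - 6) × (6.4 - 8)/(4 - 8) = -0.176000
L_2(6.4) = (6.4 - 2)/(6 - 2) × (6.4 - 4)/(6 - 4) × (6.4 - 8)/(6 - 8) = 1.056000
L_3(6.4) = (6.4 - 2)/(8 - 2) × (6.4 - 4)/(8 - 4) × (6.4 - 6)/(8 - 6) = 0.088000

P(6.4) = 17×L_0(6.4) + 6×L_1(6.4) + (-7)×L_2(6.4) + (-4)×L_3(6.4)
P(6.4) = -8.256000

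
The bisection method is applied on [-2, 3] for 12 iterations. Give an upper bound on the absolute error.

Bisection error bound: |error| ≤ (b-a)/2^n
|error| ≤ (3 - (-2))/2^12 = 5/2^12
|error| ≤ 0.0012207031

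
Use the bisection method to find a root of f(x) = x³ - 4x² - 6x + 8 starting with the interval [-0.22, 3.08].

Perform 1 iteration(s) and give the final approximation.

f(x) = x³ - 4x² - 6x + 8
Initial interval: [-0.22, 3.08]

Iteration 1:
  c_1 = (-0.220000 + 3.080000)/2 = 1.430000
  f(c_1) = f(1.430000) = -5.835393
  f(a) × f(c) < 0, new interval: [-0.220000, 1.430000]

After 1 iteration(s), the approximation is c_1 = 1.430000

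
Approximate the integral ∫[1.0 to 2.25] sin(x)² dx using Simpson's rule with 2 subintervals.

f(x) = sin(x)²
a = 1.0, b = 2.25, n = 2
h = (b - a)/n = 0.625000

Simpson's rule: (h/3)[f(x₀) + 4f(x₁) + 2f(x₂) + ... + f(xₙ)]

x_0 = 1.0000, f(x_0) = 0.708073, coefficient = 1
x_1 = 1.6250, f(x_1) = 0.997065, coefficient = 4
x_2 = 2.2500, f(x_2) = 0.605398, coefficient = 1

I ≈ (0.625000/3) × 5.301731 = 1.104527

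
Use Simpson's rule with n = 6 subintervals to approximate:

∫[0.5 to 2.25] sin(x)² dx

f(x) = sin(x)²
a = 0.5, b = 2.25, n = 6
h = (b - a)/n = 0.291667

Simpson's rule: (h/3)[f(x₀) + 4f(x₁) + 2f(x₂) + ... + f(xₙ)]

x_0 = 0.5000, f(x_0) = 0.229849, coefficient = 1
x_1 = 0.7917, f(x_1) = 0.506268, coefficient = 4
x_2 = 1.0833, f(x_2) = 0.780615, coefficient = 2
x_3 = 1.3750, f(x_3) = 0.962151, coefficient = 4
x_4 = 1.6667, f(x_4) = 0.990837, coefficient = 2
x_5 = 1.9583, f(x_5) = 0.857185, coefficient = 4
x_6 = 2.2500, f(x_6) = 0.605398, coefficient = 1

I ≈ (0.291667/3) × 13.680567 = 1.330055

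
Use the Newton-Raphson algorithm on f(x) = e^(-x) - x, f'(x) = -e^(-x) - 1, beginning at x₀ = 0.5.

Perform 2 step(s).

f(x) = e^(-x) - x
f'(x) = -e^(-x) - 1
x₀ = 0.5

Newton-Raphson formula: x_{n+1} = x_n - f(x_n)/f'(x_n)

Iteration 1:
  f(0.500000) = 0.106531
  f'(0.500000) = -1.606531
  x_1 = 0.500000 - 0.106531/(-1.606531) = 0.566311
Iteration 2:
  f(0.566311) = 0.001305
  f'(0.566311) = -1.567616
  x_2 = 0.566311 - 0.001305/(-1.567616) = 0.567143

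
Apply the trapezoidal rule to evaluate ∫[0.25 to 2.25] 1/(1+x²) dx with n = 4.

f(x) = 1/(1+x²)
a = 0.25, b = 2.25, n = 4
h = (b - a)/n = 0.500000

Trapezoidal rule: (h/2)[f(x₀) + 2f(x₁) + 2f(x₂) + ... + f(xₙ)]

x_0 = 0.2500, f(x_0) = 0.941176, coefficient = 1
x_1 = 0.7500, f(x_1) = 0.640000, coefficient = 2
x_2 = 1.2500, f(x_2) = 0.390244, coefficient = 2
x_3 = 1.7500, f(x_3) = 0.246154, coefficient = 2
x_4 = 2.2500, f(x_4) = 0.164948, coefficient = 1

I ≈ (0.500000/2) × 3.658920 = 0.914730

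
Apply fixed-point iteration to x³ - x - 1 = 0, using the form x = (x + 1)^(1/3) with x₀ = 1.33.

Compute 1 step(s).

Equation: x³ - x - 1 = 0
Fixed-point form: x = (x + 1)^(1/3)
x₀ = 1.33

x_1 = g(1.330000) = 1.325721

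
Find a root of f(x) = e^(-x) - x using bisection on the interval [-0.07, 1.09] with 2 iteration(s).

f(x) = e^(-x) - x
Initial interval: [-0.07, 1.09]

Iteration 1:
  c_1 = (-0.070000 + 1.090000)/2 = 0.510000
  f(c_1) = f(0.510000) = 0.090496
  f(a) × f(c) ≥ 0, new interval: [0.510000, 1.090000]
Iteration 2:
  c_2 = (0.510000 + 1.090000)/2 = 0.800000
  f(c_2) = f(0.800000) = -0.350671
  f(a) × f(c) < 0, new interval: [0.510000, 0.800000]

After 2 iteration(s), the approximation is c_2 = 0.800000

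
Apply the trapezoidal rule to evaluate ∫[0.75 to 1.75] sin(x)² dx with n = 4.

f(x) = sin(x)²
a = 0.75, b = 1.75, n = 4
h = (b - a)/n = 0.250000

Trapezoidal rule: (h/2)[f(x₀) + 2f(x₁) + 2f(x₂) + ... + f(xₙ)]

x_0 = 0.7500, f(x_0) = 0.464631, coefficient = 1
x_1 = 1.0000, f(x_1) = 0.708073, coefficient = 2
x_2 = 1.2500, f(x_2) = 0.900572, coefficient = 2
x_3 = 1.5000, f(x_3) = 0.994996, coefficient = 2
x_4 = 1.7500, f(x_4) = 0.968228, coefficient = 1

I ≈ (0.250000/2) × 6.640143 = 0.830018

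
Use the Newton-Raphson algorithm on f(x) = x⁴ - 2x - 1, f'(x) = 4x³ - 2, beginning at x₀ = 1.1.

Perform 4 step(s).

f(x) = x⁴ - 2x - 1
f'(x) = 4x³ - 2
x₀ = 1.1

Newton-Raphson formula: x_{n+1} = x_n - f(x_n)/f'(x_n)

Iteration 1:
  f(1.100000) = -1.735900
  f'(1.100000) = 3.324000
  x_1 = 1.100000 - (-1.735900)/3.324000 = 1.622232
Iteration 2:
  f(1.622232) = 2.681051
  f'(1.622232) = 15.076509
  x_2 = 1.622232 - 2.681051/15.076509 = 1.444403
Iteration 3:
  f(1.444403) = 0.463837
  f'(1.444403) = 10.053820
  x_3 = 1.444403 - 0.463837/10.053820 = 1.398267
Iteration 4:
  f(1.398267) = 0.026081
  f'(1.398267) = 8.935293
  x_4 = 1.398267 - 0.026081/8.935293 = 1.395348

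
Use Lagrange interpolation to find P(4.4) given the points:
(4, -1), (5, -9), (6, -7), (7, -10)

Lagrange interpolation formula:
P(x) = Σ yᵢ × Lᵢ(x)
where Lᵢ(x) = Π_{j≠i} (x - xⱼ)/(xᵢ - xⱼ)

L_0(4.4) = (4.4 - 5)/(4 - 5) × (4.4 - 6)/(4 - 6) × (4.4 - 7)/(4 - 7) = 0.416000
L_1(4.4) = (4.4 - 4)/(5 - 4) × (4.4 - 6)/(5 - 6) × (4.4 - 7)/(5 - 7) = 0.832000
L_2(4.4) = (4.4 - 4)/(6 - 4) × (4.4 - 5)/(6 - 5) × (4.4 - 7)/(6 - 7) = -0.312000
L_3(4.4) = (4.4 - 4)/(7 - 4) × (4.4 - 5)/(7 - 5) × (4.4 - 6)/(7 - 6) = 0.064000

P(4.4) = (-1)×L_0(4.4) + (-9)×L_1(4.4) + (-7)×L_2(4.4) + (-10)×L_3(4.4)
P(4.4) = -6.360000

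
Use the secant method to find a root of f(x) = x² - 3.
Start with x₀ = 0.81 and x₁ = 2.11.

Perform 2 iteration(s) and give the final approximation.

f(x) = x² - 3
x₀ = 0.81, x₁ = 2.11

Secant formula: x_{n+1} = x_n - f(x_n)(x_n - x_{n-1})/(f(x_n) - f(x_{n-1}))

Iteration 1:
  f(0.810000) = -2.343900
  f(2.110000) = 1.452100
  x_2 = 2.110000 - 1.452100×(2.110000 - 0.810000)/(1.452100 - (-2.343900))
       = 1.612705
Iteration 2:
  f(2.110000) = 1.452100
  f(1.612705) = -0.399181
  x_3 = 1.612705 - (-0.399181)×(1.612705 - 2.110000)/(-0.399181 - 1.452100)
       = 1.719934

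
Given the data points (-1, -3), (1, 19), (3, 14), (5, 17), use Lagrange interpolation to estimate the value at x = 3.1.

Lagrange interpolation formula:
P(x) = Σ yᵢ × Lᵢ(x)
where Lᵢ(x) = Π_{j≠i} (x - xⱼ)/(xᵢ - xⱼ)

L_0(3.1) = (3.1 - 1)/(-1 - 1) × (3.1 - 3)/(-1 - 3) × (3.1 - 5)/(-1 - 5) = 0.008313
L_1(3.1) = (3.1 - (-1))/(1 - (-1)) × (3.1 - 3)/(1 - 3) × (3.1 - 5)/(1 - 5) = -0.048688
L_2(3.1) = (3.1 - (-1))/(3 - (-1)) × (3.1 - 1)/(3 - 1) × (3.1 - 5)/(3 - 5) = 1.022437
L_3(3.1) = (3.1 - (-1))/(5 - (-1)) × (3.1 - 1)/(5 - 1) × (3.1 - 3)/(5 - 3) = 0.017938

P(3.1) = (-3)×L_0(3.1) + 19×L_1(3.1) + 14×L_2(3.1) + 17×L_3(3.1)
P(3.1) = 13.669062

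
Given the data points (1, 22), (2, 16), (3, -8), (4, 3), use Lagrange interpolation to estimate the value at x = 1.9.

Lagrange interpolation formula:
P(x) = Σ yᵢ × Lᵢ(x)
where Lᵢ(x) = Π_{j≠i} (x - xⱼ)/(xᵢ - xⱼ)

L_0(1.9) = (1.9 - 2)/(1 - 2) × (1.9 - 3)/(1 - 3) × (1.9 - 4)/(1 - 4) = 0.038500
L_1(1.9) = (1.9 - 1)/(2 - 1) × (1.9 - 3)/(2 - 3) × (1.9 - 4)/(2 - 4) = 1.039500
L_2(1.9) = (1.9 - 1)/(3 - 1) × (1.9 - 2)/(3 - 2) × (1.9 - 4)/(3 - 4) = -0.094500
L_3(1.9) = (1.9 - 1)/(4 - 1) × (1.9 - 2)/(4 - 2) × (1.9 - 3)/(4 - 3) = 0.016500

P(1.9) = 22×L_0(1.9) + 16×L_1(1.9) + (-8)×L_2(1.9) + 3×L_3(1.9)
P(1.9) = 18.284500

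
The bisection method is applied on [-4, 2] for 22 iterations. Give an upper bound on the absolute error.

Bisection error bound: |error| ≤ (b-a)/2^n
|error| ≤ (2 - (-4))/2^22 = 6/2^22
|error| ≤ 0.0000014305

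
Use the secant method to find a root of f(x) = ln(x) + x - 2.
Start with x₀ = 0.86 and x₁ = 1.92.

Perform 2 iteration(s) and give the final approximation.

f(x) = ln(x) + x - 2
x₀ = 0.86, x₁ = 1.92

Secant formula: x_{n+1} = x_n - f(x_n)(x_n - x_{n-1})/(f(x_n) - f(x_{n-1}))

Iteration 1:
  f(0.860000) = -1.290823
  f(1.920000) = 0.572325
  x_2 = 1.920000 - 0.572325×(1.920000 - 0.860000)/(0.572325 - (-1.290823))
       = 1.594387
Iteration 2:
  f(1.920000) = 0.572325
  f(1.594387) = 0.060877
  x_3 = 1.594387 - 0.060877×(1.594387 - 1.920000)/(0.060877 - 0.572325)
       = 1.555630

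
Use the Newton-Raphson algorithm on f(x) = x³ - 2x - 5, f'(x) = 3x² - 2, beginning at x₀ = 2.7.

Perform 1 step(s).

f(x) = x³ - 2x - 5
f'(x) = 3x² - 2
x₀ = 2.7

Newton-Raphson formula: x_{n+1} = x_n - f(x_n)/f'(x_n)

Iteration 1:
  f(2.700000) = 9.283000
  f'(2.700000) = 19.870000
  x_1 = 2.700000 - 9.283000/19.870000 = 2.232813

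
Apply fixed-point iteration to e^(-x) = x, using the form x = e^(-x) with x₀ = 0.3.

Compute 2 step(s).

Equation: e^(-x) = x
Fixed-point form: x = e^(-x)
x₀ = 0.3

x_1 = g(0.300000) = 0.740818
x_2 = g(0.740818) = 0.476724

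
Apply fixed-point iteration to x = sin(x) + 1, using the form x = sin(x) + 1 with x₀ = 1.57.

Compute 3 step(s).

Equation: x = sin(x) + 1
Fixed-point form: x = sin(x) + 1
x₀ = 1.57

x_1 = g(1.570000) = 2.000000
x_2 = g(2.000000) = 1.909298
x_3 = g(1.909298) = 1.943253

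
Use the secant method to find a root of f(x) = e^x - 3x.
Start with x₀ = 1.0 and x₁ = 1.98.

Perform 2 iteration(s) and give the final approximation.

f(x) = e^x - 3x
x₀ = 1.0, x₁ = 1.98

Secant formula: x_{n+1} = x_n - f(x_n)(x_n - x_{n-1})/(f(x_n) - f(x_{n-1}))

Iteration 1:
  f(1.000000) = -0.281718
  f(1.980000) = 1.302743
  x_2 = 1.980000 - 1.302743×(1.980000 - 1.000000)/(1.302743 - (-0.281718))
       = 1.174245
Iteration 2:
  f(1.980000) = 1.302743
  f(1.174245) = -0.287036
  x_3 = 1.174245 - (-0.287036)×(1.174245 - 1.980000)/(-0.287036 - 1.302743)
       = 1.319724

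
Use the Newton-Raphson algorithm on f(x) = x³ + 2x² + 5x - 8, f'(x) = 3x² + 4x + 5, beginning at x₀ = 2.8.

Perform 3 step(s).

f(x) = x³ + 2x² + 5x - 8
f'(x) = 3x² + 4x + 5
x₀ = 2.8

Newton-Raphson formula: x_{n+1} = x_n - f(x_n)/f'(x_n)

Iteration 1:
  f(2.800000) = 43.632000
  f'(2.800000) = 39.720000
  x_1 = 2.800000 - 43.632000/39.720000 = 1.701511
Iteration 2:
  f(1.701511) = 11.223938
  f'(1.701511) = 20.491457
  x_2 = 1.701511 - 11.223938/20.491457 = 1.153773
Iteration 3:
  f(1.153773) = 1.967145
  f'(1.153773) = 13.608670
  x_3 = 1.153773 - 1.967145/13.608670 = 1.009222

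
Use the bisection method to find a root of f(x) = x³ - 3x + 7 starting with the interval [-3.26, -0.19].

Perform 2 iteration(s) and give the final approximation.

f(x) = x³ - 3x + 7
Initial interval: [-3.26, -0.19]

Iteration 1:
  c_1 = (-3.260000 + (-0.190000))/2 = -1.725000
  f(c_1) = f(-1.725000) = 7.042047
  f(a) × f(c) < 0, new interval: [-3.260000, -1.725000]
Iteration 2:
  c_2 = (-3.260000 + (-1.725000))/2 = -2.492500
  f(c_2) = f(-2.492500) = -1.007296
  f(a) × f(c) ≥ 0, new interval: [-2.492500, -1.725000]

After 2 iteration(s), the approximation is c_2 = -2.492500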